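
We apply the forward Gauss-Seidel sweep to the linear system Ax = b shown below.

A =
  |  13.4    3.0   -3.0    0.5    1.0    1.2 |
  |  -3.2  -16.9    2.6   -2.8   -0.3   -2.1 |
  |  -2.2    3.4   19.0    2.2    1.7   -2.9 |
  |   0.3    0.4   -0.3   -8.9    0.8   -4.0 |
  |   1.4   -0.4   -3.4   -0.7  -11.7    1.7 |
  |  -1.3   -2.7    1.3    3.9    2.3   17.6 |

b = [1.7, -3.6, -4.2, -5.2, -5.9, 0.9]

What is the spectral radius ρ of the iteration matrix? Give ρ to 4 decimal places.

0.1537

Diagonal D = diag(13.4, -16.9, 19, -8.9, -11.7, 17.6); L, U strict lower/upper.
Gauss-Seidel: T = -(D+L)⁻¹U, row 0 first, T[0,4] = -(1)/(13.4) = -0.0746; later rows by forward substitution.
  T[0,:] = [+0.0000, -0.2239, +0.2239, -0.0373, -0.0746, -0.0896]
  T[1,:] = [+0.0000, +0.0424, +0.1115, -0.1586, -0.0036, -0.1073]
  T[2,:] = [+0.0000, -0.0335, +0.0060, -0.0917, -0.0975, +0.1615]
  T[3,:] = [+0.0000, -0.0045, +0.0124, -0.0053, +0.0905, -0.4627]
  T[4,:] = [+0.0000, -0.0182, +0.0205, +0.0279, +0.0141, +0.1190]
  T[5,:] = [+0.0000, -0.0042, +0.0278, -0.0228, -0.0208, +0.0520]
|eigenvalues of T|: 0.1537, 0.0839, 0.0839, 0.0596, 0.0596, 0.0000.
ρ(T) = max|λ| = 0.1537; 0.1537 < 1, so it converges for any x₀.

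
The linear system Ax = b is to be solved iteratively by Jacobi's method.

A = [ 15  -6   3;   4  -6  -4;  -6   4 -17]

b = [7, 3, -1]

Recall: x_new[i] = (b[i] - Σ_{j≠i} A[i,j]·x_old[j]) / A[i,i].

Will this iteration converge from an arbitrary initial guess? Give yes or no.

yes

Split A = D + L + U, D = diag(15, -6, -17).
Jacobi T = -D⁻¹(L+U): T[2,1] = -(4)/(-17) = +0.2353; T[2,2] = 0.
  T[0,:] = [+0.0000  +0.4000  -0.2000]
  T[1,:] = [+0.6667  +0.0000  -0.6667]
  T[2,:] = [-0.3529  +0.2353  +0.0000]
eigenvalue magnitudes: 0.5438, 0.3397, 0.3397.
spectral radius ρ = 0.5438; 0.5438 < 1 ⇒ converges.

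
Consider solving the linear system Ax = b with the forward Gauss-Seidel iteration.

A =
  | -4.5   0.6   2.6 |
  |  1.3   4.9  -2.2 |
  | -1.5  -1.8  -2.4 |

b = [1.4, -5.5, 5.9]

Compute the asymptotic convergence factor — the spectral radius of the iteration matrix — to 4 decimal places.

0.5503

A = D + L + U where D = diag(-4.5, 4.9, -2.4).
Gauss-Seidel: T = -(D+L)⁻¹U, row 0 first, T[0,1] = -(0.6)/(-4.5) = +0.1333; later rows by forward substitution.
  T[0,:] = [+0.0000 +0.1333 +0.5778]
  T[1,:] = [+0.0000 -0.0354 +0.2957]
  T[2,:] = [+0.0000 -0.0568 -0.5829]
|roots of det(T-λI)|: 0.5503, 0.0680, 0.0000.
spectral radius ρ = 0.5503; 0.5503 < 1: convergent.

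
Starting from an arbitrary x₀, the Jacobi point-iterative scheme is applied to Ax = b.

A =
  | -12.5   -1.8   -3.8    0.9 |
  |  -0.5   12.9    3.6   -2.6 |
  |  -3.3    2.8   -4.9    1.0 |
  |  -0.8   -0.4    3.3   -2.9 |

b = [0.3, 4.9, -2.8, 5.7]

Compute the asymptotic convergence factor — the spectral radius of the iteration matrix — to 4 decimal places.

Split A = D + L + U, D = diag(-12.5, 12.9, -4.9, -2.9).
Jacobi T = -D⁻¹(L+U): T[1,0] = -(-0.5)/(12.9) = +0.0388; T[1,1] = 0.
  T[0,:] = [+0.0000  -0.1440  -0.3040  +0.0720]
  T[1,:] = [+0.0388  +0.0000  -0.2791  +0.2016]
  T[2,:] = [-0.6735  +0.5714  +0.0000  +0.2041]
  T[3,:] = [-0.2759  -0.1379  +1.1379  +0.0000]
|roots of det(T-λI)|: 0.6480, 0.4678, 0.3336, 0.3336.
spectral radius ρ = 0.6480; 0.6480 < 1: convergent.

0.6480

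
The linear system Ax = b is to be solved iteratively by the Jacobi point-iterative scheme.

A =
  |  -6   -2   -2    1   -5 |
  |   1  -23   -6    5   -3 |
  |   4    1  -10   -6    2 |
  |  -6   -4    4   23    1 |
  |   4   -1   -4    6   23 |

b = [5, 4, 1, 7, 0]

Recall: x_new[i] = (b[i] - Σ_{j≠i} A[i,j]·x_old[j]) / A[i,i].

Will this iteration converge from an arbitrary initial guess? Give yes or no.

Write A = D+L+U with D = diag(-6, -23, -10, 23, 23).
Jacobi T = -D⁻¹(L+U): T[3,2] = -(4)/(23) = -0.1739; T[3,3] = 0.
  T[0,:] = [+0.0000 -0.3333 -0.3333 +0.1667 -0.8333]
  T[1,:] = [+0.0435 +0.0000 -0.2609 +0.2174 -0.1304]
  T[2,:] = [+0.4000 +0.1000 +0.0000 -0.6000 +0.2000]
  T[3,:] = [+0.2609 +0.1739 -0.1739 +0.0000 -0.0435]
  T[4,:] = [-0.1739 +0.0435 +0.1739 -0.2609 +0.0000]
|roots of det(T-λI)|: 0.5711, 0.4067, 0.4067, 0.2336, 0.2103.
ρ(T) = max|λ| = 0.5711; 0.5711 < 1, so it converges for any x₀.

yes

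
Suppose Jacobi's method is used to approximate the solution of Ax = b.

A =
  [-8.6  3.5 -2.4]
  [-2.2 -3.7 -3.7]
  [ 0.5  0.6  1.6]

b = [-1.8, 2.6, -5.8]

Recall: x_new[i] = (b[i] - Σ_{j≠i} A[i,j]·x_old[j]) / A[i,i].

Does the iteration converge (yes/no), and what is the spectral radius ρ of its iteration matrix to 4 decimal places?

Let D = diag(-8.6, -3.7, 1.6); L, U the strict triangles.
Jacobi T = -D⁻¹(L+U): T[2,0] = -(0.5)/(1.6) = -0.3125; T[2,2] = 0.
  T[0,:] = [+0.0000 +0.4070 -0.2791]
  T[1,:] = [-0.5946 +0.0000 -1.0000]
  T[2,:] = [-0.3125 -0.3750 +0.0000]
eigenvalue magnitudes: 0.5769, 0.3355, 0.3355.
ρ(T) = max|λ| = 0.5769; 0.5769 < 1: convergent.

yes, ρ = 0.5769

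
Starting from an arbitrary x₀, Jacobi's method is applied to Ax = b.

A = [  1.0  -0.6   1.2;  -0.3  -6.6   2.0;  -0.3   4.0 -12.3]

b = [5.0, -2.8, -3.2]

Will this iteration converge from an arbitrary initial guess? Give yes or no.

yes

Diagonal D = diag(1, -6.6, -12.3); L, U strict lower/upper.
Jacobi: T = -D⁻¹(L+U), T[2,0] = -(-0.3)/(-12.3) = -0.0244; T[2,2] = 0.
  T[0,:] = [+0.0000, +0.6000, -1.2000]
  T[1,:] = [-0.0455, +0.0000, +0.3030]
  T[2,:] = [-0.0244, +0.3252, +0.0000]
|eigenvalues of T|: 0.3695, 0.1897, 0.1897.
spectral radius ρ = 0.3695; 0.3695 < 1: convergent.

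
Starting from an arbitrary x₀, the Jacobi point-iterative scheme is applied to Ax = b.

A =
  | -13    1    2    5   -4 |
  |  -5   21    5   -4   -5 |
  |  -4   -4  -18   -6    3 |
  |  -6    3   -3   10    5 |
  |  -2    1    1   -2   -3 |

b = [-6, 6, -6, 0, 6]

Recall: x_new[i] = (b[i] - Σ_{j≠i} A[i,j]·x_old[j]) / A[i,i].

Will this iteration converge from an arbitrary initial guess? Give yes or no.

Write A = D+L+U with D = diag(-13, 21, -18, 10, -3).
T_J = -D⁻¹(L+U): T[4,1] = -(1)/(-3) = +0.3333; T[4,4] = 0.
  T[0,:] = [+0.0000  +0.0769  +0.1538  +0.3846  -0.3077]
  T[1,:] = [+0.2381  +0.0000  -0.2381  +0.1905  +0.2381]
  T[2,:] = [-0.2222  -0.2222  +0.0000  -0.3333  +0.1667]
  T[3,:] = [+0.6000  -0.3000  +0.3000  +0.0000  -0.5000]
  T[4,:] = [-0.6667  +0.3333  +0.3333  -0.6667  +0.0000]
moduli |λ_i(T)| = 0.9171, 0.6930, 0.4710, 0.1345, 0.1345.
ρ(T) = max|λ| = 0.9171; 0.9171 < 1: convergent.

yes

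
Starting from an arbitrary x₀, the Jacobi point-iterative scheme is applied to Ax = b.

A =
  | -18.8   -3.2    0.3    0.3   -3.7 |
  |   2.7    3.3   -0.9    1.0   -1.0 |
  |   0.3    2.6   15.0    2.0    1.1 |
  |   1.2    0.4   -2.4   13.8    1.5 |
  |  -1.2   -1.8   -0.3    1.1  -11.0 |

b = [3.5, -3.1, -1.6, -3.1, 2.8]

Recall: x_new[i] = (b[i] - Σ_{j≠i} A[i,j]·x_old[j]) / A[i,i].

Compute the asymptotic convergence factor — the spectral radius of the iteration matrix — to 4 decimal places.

0.3398

A = D + L + U where D = diag(-18.8, 3.3, 15, 13.8, -11).
Jacobi T = -D⁻¹(L+U): T[2,1] = -(2.6)/(15) = -0.1733; T[2,2] = 0.
  T[0,:] = [+0.0000  -0.1702  +0.0160  +0.0160  -0.1968]
  T[1,:] = [-0.8182  +0.0000  +0.2727  -0.3030  +0.3030]
  T[2,:] = [-0.0200  -0.1733  +0.0000  -0.1333  -0.0733]
  T[3,:] = [-0.0870  -0.0290  +0.1739  +0.0000  -0.1087]
  T[4,:] = [-0.1091  -0.1636  -0.0273  +0.1000  +0.0000]
|λ(T)| sorted: 0.3398, 0.1989, 0.1989, 0.1984, 0.1984.
spectral radius ρ = 0.3398; 0.3398 < 1 ⇒ converges.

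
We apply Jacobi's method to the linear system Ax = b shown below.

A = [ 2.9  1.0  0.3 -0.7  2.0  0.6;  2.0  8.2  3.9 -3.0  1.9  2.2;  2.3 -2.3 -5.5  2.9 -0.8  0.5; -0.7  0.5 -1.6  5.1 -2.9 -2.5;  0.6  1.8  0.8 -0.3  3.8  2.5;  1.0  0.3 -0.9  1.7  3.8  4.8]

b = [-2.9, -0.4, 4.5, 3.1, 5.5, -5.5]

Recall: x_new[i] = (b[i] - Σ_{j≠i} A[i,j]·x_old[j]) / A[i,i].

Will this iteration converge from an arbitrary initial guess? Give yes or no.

no

Write A = D+L+U with D = diag(2.9, 8.2, -5.5, 5.1, 3.8, 4.8).
Jacobi: T = -D⁻¹(L+U), T[5,0] = -(1)/(4.8) = -0.2083; T[5,5] = 0.
  T[0,:] = [+0.0000, -0.3448, -0.1034, +0.2414, -0.6897, -0.2069]
  T[1,:] = [-0.2439, +0.0000, -0.4756, +0.3659, -0.2317, -0.2683]
  T[2,:] = [+0.4182, -0.4182, +0.0000, +0.5273, -0.1455, +0.0909]
  T[3,:] = [+0.1373, -0.0980, +0.3137, +0.0000, +0.5686, +0.4902]
  T[4,:] = [-0.1579, -0.4737, -0.2105, +0.0789, +0.0000, -0.6579]
  T[5,:] = [-0.2083, -0.0625, +0.1875, -0.3542, -0.7917, +0.0000]
|λ(T)| sorted: 1.1986, 0.7168, 0.7168, 0.3231, 0.3231, 0.0317.
spectral radius ρ = 1.1986; 1.1986 > 1, so it fails to converge.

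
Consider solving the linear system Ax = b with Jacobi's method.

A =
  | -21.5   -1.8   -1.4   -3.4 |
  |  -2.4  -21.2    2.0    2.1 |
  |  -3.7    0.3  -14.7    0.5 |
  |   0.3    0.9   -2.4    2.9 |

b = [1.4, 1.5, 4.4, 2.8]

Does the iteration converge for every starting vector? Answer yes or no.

yes

Diagonal D = diag(-21.5, -21.2, -14.7, 2.9); L, U strict lower/upper.
T_J = -D⁻¹(L+U): T[1,0] = -(-2.4)/(-21.2) = -0.1132; T[1,1] = 0.
  T[0,:] = [+0.0000  -0.0837  -0.0651  -0.1581]
  T[1,:] = [-0.1132  +0.0000  +0.0943  +0.0991]
  T[2,:] = [-0.2517  +0.0204  +0.0000  +0.0340]
  T[3,:] = [-0.1034  -0.3103  +0.8276  +0.0000]
moduli |λ_i(T)| = 0.3668, 0.2855, 0.2855, 0.0346.
ρ(T) = max|λ| = 0.3668; 0.3668 < 1 ⇒ converges.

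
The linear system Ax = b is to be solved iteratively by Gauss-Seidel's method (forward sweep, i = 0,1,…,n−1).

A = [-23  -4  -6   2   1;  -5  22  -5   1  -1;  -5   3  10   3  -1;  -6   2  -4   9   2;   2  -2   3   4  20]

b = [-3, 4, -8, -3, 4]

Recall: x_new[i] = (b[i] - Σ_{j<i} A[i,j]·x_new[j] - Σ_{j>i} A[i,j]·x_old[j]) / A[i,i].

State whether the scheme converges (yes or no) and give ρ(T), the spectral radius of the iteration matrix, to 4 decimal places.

yes, ρ = 0.3333

Diagonal D = diag(-23, 22, 10, 9, 20); L, U strict lower/upper.
GS T = -(D+L)⁻¹U: row 0 first, T[0,3] = -(2)/(-23) = +0.0870; later rows by forward substitution.
  T[0,:] = [+0.0000  -0.1739  -0.2609  +0.0870  +0.0435]
  T[1,:] = [+0.0000  -0.0395  +0.1680  -0.0257  +0.0553]
  T[2,:] = [+0.0000  -0.0751  -0.1808  -0.2488  +0.1051]
  T[3,:] = [+0.0000  -0.1405  -0.2916  -0.0469  -0.1588]
  T[4,:] = [+0.0000  +0.0528  +0.1283  +0.0354  +0.0172]
moduli |λ_i(T)| = 0.3333, 0.2385, 0.1297, 0.0256, 0.0000.
ρ = 0.3333; 0.3333 < 1 ⇒ converges.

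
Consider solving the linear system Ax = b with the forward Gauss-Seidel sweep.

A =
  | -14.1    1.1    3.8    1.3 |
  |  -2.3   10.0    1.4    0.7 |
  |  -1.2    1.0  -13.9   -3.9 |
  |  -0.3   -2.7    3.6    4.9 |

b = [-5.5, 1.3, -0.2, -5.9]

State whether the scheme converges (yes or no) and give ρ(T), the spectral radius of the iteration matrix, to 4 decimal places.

yes, ρ = 0.2048

Split A = D + L + U, D = diag(-14.1, 10, -13.9, 4.9).
Gauss-Seidel: T = -(D+L)⁻¹U, row 0 first, T[0,3] = -(1.3)/(-14.1) = +0.0922; later rows by forward substitution.
  T[0,:] = [+0.0000, +0.0780, +0.2695, +0.0922]
  T[1,:] = [+0.0000, +0.0179, -0.0780, -0.0488]
  T[2,:] = [+0.0000, -0.0054, -0.0289, -0.2920]
  T[3,:] = [+0.0000, +0.0187, -0.0053, +0.1933]
eigenvalue magnitudes: 0.2048, 0.0303, 0.0303, 0.0000.
ρ(T) = max|λ| = 0.2048; 0.2048 < 1, so it converges for any x₀.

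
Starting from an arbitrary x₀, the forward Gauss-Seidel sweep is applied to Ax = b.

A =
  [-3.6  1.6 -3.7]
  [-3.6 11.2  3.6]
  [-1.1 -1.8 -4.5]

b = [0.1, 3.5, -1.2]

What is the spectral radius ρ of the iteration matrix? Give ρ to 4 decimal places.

0.7044

Diagonal D = diag(-3.6, 11.2, -4.5); L, U strict lower/upper.
T_GS = -(D+L)⁻¹U: row 0 first, T[0,1] = -(1.6)/(-3.6) = +0.4444; later rows by forward substitution.
  T[0,:] = [+0.0000, +0.4444, -1.0278]
  T[1,:] = [+0.0000, +0.1429, -0.6518]
  T[2,:] = [+0.0000, -0.1658, +0.5119]
|λ(T)| sorted: 0.7044, 0.0496, 0.0000.
ρ = 0.7044; 0.7044 < 1: convergent.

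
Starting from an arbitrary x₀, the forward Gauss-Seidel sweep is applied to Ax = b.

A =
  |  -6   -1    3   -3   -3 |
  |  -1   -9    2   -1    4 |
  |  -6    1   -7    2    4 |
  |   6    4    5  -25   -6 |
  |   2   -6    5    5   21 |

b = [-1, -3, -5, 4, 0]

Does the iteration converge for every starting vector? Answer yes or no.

Let D = diag(-6, -9, -7, -25, 21); L, U the strict triangles.
GS T = -(D+L)⁻¹U: row 0 first, T[0,2] = -(3)/(-6) = +0.5000; later rows by forward substitution.
  T[0,:] = [+0.0000, -0.1667, +0.5000, -0.5000, -0.5000]
  T[1,:] = [+0.0000, +0.0185, +0.1667, -0.0556, +0.5000]
  T[2,:] = [+0.0000, +0.1455, -0.4048, +0.7063, +1.0714]
  T[3,:] = [+0.0000, -0.0079, +0.0657, +0.0124, -0.0657]
  T[4,:] = [+0.0000, -0.0116, +0.0807, -0.1394, -0.0490]
eigenvalue magnitudes: 0.6726, 0.1353, 0.1353, 0.0196, 0.0000.
spectral radius ρ = 0.6726; 0.6726 < 1 ⇒ converges.

yes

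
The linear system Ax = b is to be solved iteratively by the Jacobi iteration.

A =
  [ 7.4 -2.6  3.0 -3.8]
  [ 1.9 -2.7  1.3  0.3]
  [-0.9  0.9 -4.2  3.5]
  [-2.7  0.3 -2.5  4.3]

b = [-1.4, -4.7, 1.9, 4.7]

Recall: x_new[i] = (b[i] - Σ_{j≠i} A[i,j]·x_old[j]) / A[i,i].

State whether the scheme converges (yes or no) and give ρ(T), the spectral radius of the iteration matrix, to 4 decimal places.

Let D = diag(7.4, -2.7, -4.2, 4.3); L, U the strict triangles.
Jacobi T = -D⁻¹(L+U): T[3,1] = -(0.3)/(4.3) = -0.0698; T[3,3] = 0.
  T[0,:] = [+0.0000  +0.3514  -0.4054  +0.5135]
  T[1,:] = [+0.7037  +0.0000  +0.4815  +0.1111]
  T[2,:] = [-0.2143  +0.2143  +0.0000  +0.8333]
  T[3,:] = [+0.6279  -0.0698  +0.5814  +0.0000]
|roots of det(T-λI)|: 1.2422, 0.8869, 0.3781, 0.0228.
ρ = 1.2422; 1.2422 > 1: divergent.

no, ρ = 1.2422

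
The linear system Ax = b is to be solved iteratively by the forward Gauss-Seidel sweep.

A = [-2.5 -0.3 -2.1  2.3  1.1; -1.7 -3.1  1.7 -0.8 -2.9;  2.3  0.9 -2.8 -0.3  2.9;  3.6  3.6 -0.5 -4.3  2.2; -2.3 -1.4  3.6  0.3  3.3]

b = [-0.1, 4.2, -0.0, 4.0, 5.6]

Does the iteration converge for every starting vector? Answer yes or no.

no

Write A = D+L+U with D = diag(-2.5, -3.1, -2.8, -4.3, 3.3).
GS T = -(D+L)⁻¹U: row 0 first, T[0,4] = -(1.1)/(-2.5) = +0.4400; later rows by forward substitution.
  T[0,:] = [+0.0000  -0.1200  -0.8400  +0.9200  +0.4400]
  T[1,:] = [+0.0000  +0.0658  +1.0090  -0.7626  -1.1768]
  T[2,:] = [+0.0000  -0.0774  -0.3657  +0.4035  +1.0189]
  T[3,:] = [+0.0000  -0.0364  +0.1840  +0.0849  -0.2237]
  T[4,:] = [+0.0000  +0.0320  +0.2248  -0.1302  -1.2838]
moduli |λ_i(T)| = 1.4785, 0.2253, 0.2096, 0.0360, 0.0000.
ρ(T) = max|λ| = 1.4785; 1.4785 > 1: divergent.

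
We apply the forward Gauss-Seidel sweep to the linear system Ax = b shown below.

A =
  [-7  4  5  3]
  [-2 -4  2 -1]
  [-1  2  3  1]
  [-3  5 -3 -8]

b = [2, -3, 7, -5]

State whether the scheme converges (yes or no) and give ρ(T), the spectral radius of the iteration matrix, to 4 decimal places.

yes, ρ = 0.8728

A = D + L + U where D = diag(-7, -4, 3, -8).
Gauss-Seidel: T = -(D+L)⁻¹U, row 0 first, T[0,1] = -(4)/(-7) = +0.5714; later rows by forward substitution.
  T[0,:] = [+0.0000  +0.5714  +0.7143  +0.4286]
  T[1,:] = [+0.0000  -0.2857  +0.1429  -0.4643]
  T[2,:] = [+0.0000  +0.3810  +0.1429  +0.1190]
  T[3,:] = [+0.0000  -0.5357  -0.2321  -0.4955]
|eigenvalues of T|: 0.8728, 0.3510, 0.1166, 0.0000.
ρ = 0.8728; 0.8728 < 1 ⇒ converges.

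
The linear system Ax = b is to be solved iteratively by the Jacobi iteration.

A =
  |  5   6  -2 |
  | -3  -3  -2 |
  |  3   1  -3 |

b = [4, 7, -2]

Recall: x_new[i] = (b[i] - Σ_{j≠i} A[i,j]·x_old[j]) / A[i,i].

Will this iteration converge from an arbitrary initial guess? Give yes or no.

no

Let D = diag(5, -3, -3); L, U the strict triangles.
T_J = -D⁻¹(L+U): T[1,0] = -(-3)/(-3) = -1.0000; T[1,1] = 0.
  T[0,:] = [+0.0000  -1.2000  +0.4000]
  T[1,:] = [-1.0000  +0.0000  -0.6667]
  T[2,:] = [+1.0000  +0.3333  +0.0000]
moduli |λ_i(T)| = 1.3660, 0.6986, 0.6986.
ρ(T) = max|λ| = 1.3660; 1.3660 > 1, so it fails to converge.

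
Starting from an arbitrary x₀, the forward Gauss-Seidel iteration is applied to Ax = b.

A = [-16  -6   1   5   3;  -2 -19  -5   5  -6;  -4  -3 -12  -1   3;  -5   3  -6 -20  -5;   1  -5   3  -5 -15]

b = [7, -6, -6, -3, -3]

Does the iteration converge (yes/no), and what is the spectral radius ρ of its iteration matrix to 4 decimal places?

yes, ρ = 0.5787

A = D + L + U where D = diag(-16, -19, -12, -20, -15).
Gauss-Seidel: T = -(D+L)⁻¹U, row 0 first, T[0,2] = -(1)/(-16) = +0.0625; later rows by forward substitution.
  T[0,:] = [+0.0000 -0.3750 +0.0625 +0.3125 +0.1875]
  T[1,:] = [+0.0000 +0.0395 -0.2697 +0.2303 -0.3355]
  T[2,:] = [+0.0000 +0.1151 +0.0466 -0.2451 +0.2714]
  T[3,:] = [+0.0000 +0.0651 -0.0701 +0.0299 -0.4286]
  T[4,:] = [+0.0000 -0.0368 +0.1268 -0.1149 +0.3215]
|roots of det(T-λI)|: 0.5787, 0.1583, 0.1583, 0.0094, 0.0000.
spectral radius ρ = 0.5787; 0.5787 < 1, so it converges for any x₀.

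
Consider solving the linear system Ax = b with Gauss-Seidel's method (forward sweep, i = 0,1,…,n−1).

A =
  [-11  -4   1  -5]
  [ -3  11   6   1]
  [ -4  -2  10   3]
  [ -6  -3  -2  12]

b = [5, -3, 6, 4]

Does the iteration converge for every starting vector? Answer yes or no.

yes

Write A = D+L+U with D = diag(-11, 11, 10, 12).
GS T = -(D+L)⁻¹U: row 0 first, T[0,3] = -(-5)/(-11) = -0.4545; later rows by forward substitution.
  T[0,:] = [+0.0000  -0.3636  +0.0909  -0.4545]
  T[1,:] = [+0.0000  -0.0992  -0.5207  -0.2149]
  T[2,:] = [+0.0000  -0.1653  -0.0678  -0.5248]
  T[3,:] = [+0.0000  -0.2342  -0.0960  -0.3685]
eigenvalue magnitudes: 0.7473, 0.1995, 0.1995, 0.0000.
ρ = 0.7473; 0.7473 < 1: convergent.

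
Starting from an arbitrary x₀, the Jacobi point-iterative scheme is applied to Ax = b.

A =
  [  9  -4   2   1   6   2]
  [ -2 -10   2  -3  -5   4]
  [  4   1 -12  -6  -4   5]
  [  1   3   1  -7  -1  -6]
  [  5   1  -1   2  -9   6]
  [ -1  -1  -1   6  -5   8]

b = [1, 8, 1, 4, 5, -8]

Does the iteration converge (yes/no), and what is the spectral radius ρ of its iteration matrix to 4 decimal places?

A = D + L + U where D = diag(9, -10, -12, -7, -9, 8).
Jacobi T = -D⁻¹(L+U): T[3,2] = -(1)/(-7) = +0.1429; T[3,3] = 0.
  T[0,:] = [+0.0000 +0.4444 -0.2222 -0.1111 -0.6667 -0.2222]
  T[1,:] = [-0.2000 +0.0000 +0.2000 -0.3000 -0.5000 +0.4000]
  T[2,:] = [+0.3333 +0.0833 +0.0000 -0.5000 -0.3333 +0.4167]
  T[3,:] = [+0.1429 +0.4286 +0.1429 +0.0000 -0.1429 -0.8571]
  T[4,:] = [+0.5556 +0.1111 -0.1111 +0.2222 +0.0000 +0.6667]
  T[5,:] = [+0.1250 +0.1250 +0.1250 -0.7500 +0.6250 +0.0000]
|λ(T)| sorted: 1.1474, 0.8754, 0.7825, 0.7825, 0.3200, 0.3200.
spectral radius ρ = 1.1474; 1.1474 > 1, so it fails to converge.

no, ρ = 1.1474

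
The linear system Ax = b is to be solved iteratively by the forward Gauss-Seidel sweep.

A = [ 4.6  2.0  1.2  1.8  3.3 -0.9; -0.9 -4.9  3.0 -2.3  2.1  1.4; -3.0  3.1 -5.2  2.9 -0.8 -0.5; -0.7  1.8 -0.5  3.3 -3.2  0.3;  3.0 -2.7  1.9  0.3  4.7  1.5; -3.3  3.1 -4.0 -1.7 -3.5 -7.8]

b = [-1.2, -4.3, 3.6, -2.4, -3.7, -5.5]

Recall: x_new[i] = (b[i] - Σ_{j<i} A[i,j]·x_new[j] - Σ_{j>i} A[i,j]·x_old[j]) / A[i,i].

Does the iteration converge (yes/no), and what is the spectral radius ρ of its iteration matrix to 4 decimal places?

no, ρ = 1.2589

A = D + L + U where D = diag(4.6, -4.9, -5.2, 3.3, 4.7, -7.8).
Gauss-Seidel: T = -(D+L)⁻¹U, row 0 first, T[0,1] = -(2)/(4.6) = -0.4348; later rows by forward substitution.
  T[0,:] = [+0.0000 -0.4348 -0.2609 -0.3913 -0.7174 +0.1957]
  T[1,:] = [+0.0000 +0.0799 +0.6602 -0.3975 +0.5603 +0.2498]
  T[2,:] = [+0.0000 +0.2984 +0.5441 +0.5465 +0.5941 -0.0601]
  T[3,:] = [+0.0000 -0.0906 -0.3330 +0.2166 +0.6019 -0.1948]
  T[4,:] = [+0.0000 +0.2085 +0.3471 -0.2133 +0.5012 -0.2638]
  T[5,:] = [+0.0000 -0.0112 +0.0106 -0.2242 -0.1345 +0.2082]
|eigenvalues of T|: 1.2589, 0.4899, 0.4899, 0.2921, 0.2202, 0.0000.
ρ = 1.2589; 1.2589 > 1, so it fails to converge.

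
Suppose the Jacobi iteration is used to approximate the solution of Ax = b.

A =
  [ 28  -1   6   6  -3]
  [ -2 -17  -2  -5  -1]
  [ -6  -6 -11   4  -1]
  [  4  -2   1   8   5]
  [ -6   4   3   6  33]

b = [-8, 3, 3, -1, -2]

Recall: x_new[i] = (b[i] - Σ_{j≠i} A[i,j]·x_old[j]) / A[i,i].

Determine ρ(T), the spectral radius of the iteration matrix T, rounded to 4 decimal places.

0.6612

A = D + L + U where D = diag(28, -17, -11, 8, 33).
Jacobi T = -D⁻¹(L+U): T[1,2] = -(-2)/(-17) = -0.1176; T[1,1] = 0.
  T[0,:] = [+0.0000 +0.0357 -0.2143 -0.2143 +0.1071]
  T[1,:] = [-0.1176 +0.0000 -0.1176 -0.2941 -0.0588]
  T[2,:] = [-0.5455 -0.5455 +0.0000 +0.3636 -0.0909]
  T[3,:] = [-0.5000 +0.2500 -0.1250 +0.0000 -0.6250]
  T[4,:] = [+0.1818 -0.1212 -0.0909 -0.1818 +0.0000]
eigenvalue magnitudes: 0.6612, 0.5386, 0.2841, 0.2841, 0.2253.
ρ = 0.6612; 0.6612 < 1: convergent.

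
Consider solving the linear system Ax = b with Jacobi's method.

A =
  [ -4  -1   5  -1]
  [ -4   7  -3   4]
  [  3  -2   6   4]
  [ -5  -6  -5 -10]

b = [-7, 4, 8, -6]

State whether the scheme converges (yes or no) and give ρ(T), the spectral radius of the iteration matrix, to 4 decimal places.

no, ρ = 1.1877

Let D = diag(-4, 7, 6, -10); L, U the strict triangles.
T_J = -D⁻¹(L+U): T[3,2] = -(-5)/(-10) = -0.5000; T[3,3] = 0.
  T[0,:] = [+0.0000, -0.2500, +1.2500, -0.2500]
  T[1,:] = [+0.5714, +0.0000, +0.4286, -0.5714]
  T[2,:] = [-0.5000, +0.3333, +0.0000, -0.6667]
  T[3,:] = [-0.5000, -0.6000, -0.5000, +0.0000]
|λ(T)| sorted: 1.1877, 0.9392, 0.9392, 0.6114.
ρ = 1.1877; 1.1877 > 1, so it fails to converge.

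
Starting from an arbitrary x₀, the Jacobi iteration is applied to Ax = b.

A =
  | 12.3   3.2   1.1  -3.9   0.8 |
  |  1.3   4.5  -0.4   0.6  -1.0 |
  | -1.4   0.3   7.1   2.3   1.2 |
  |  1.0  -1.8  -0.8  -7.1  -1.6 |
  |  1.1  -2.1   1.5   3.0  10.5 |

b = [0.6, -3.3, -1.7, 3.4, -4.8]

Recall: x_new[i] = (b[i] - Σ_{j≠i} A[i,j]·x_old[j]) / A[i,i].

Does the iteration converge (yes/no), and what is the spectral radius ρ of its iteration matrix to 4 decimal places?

yes, ρ = 0.6186

Diagonal D = diag(12.3, 4.5, 7.1, -7.1, 10.5); L, U strict lower/upper.
Jacobi: T = -D⁻¹(L+U), T[2,4] = -(1.2)/(7.1) = -0.1690; T[2,2] = 0.
  T[0,:] = [+0.0000 -0.2602 -0.0894 +0.3171 -0.0650]
  T[1,:] = [-0.2889 +0.0000 +0.0889 -0.1333 +0.2222]
  T[2,:] = [+0.1972 -0.0423 +0.0000 -0.3239 -0.1690]
  T[3,:] = [+0.1408 -0.2535 -0.1127 +0.0000 -0.2254]
  T[4,:] = [-0.1048 +0.2000 -0.1429 -0.2857 +0.0000]
|λ(T)| sorted: 0.6186, 0.3886, 0.2925, 0.0554, 0.0554.
ρ = 0.6186; 0.6186 < 1: convergent.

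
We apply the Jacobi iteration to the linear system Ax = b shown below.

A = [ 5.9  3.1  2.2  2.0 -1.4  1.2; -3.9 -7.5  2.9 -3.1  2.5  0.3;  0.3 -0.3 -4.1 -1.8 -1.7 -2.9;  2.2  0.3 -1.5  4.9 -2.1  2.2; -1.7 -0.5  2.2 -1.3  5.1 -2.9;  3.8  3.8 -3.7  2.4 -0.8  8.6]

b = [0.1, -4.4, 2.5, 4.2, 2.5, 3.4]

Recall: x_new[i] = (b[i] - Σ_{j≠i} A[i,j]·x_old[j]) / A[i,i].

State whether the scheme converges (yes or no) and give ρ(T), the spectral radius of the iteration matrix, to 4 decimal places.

no, ρ = 1.1735

A = D + L + U where D = diag(5.9, -7.5, -4.1, 4.9, 5.1, 8.6).
Jacobi T = -D⁻¹(L+U): T[0,5] = -(1.2)/(5.9) = -0.2034; T[0,0] = 0.
  T[0,:] = [+0.0000, -0.5254, -0.3729, -0.3390, +0.2373, -0.2034]
  T[1,:] = [-0.5200, +0.0000, +0.3867, -0.4133, +0.3333, +0.0400]
  T[2,:] = [+0.0732, -0.0732, +0.0000, -0.4390, -0.4146, -0.7073]
  T[3,:] = [-0.4490, -0.0612, +0.3061, +0.0000, +0.4286, -0.4490]
  T[4,:] = [+0.3333, +0.0980, -0.4314, +0.2549, +0.0000, +0.5686]
  T[5,:] = [-0.4419, -0.4419, +0.4302, -0.2791, +0.0930, +0.0000]
|roots of det(T-λI)|: 1.1735, 0.5609, 0.5609, 0.4287, 0.4287, 0.0870.
spectral radius ρ = 1.1735; 1.1735 > 1 ⇒ diverges.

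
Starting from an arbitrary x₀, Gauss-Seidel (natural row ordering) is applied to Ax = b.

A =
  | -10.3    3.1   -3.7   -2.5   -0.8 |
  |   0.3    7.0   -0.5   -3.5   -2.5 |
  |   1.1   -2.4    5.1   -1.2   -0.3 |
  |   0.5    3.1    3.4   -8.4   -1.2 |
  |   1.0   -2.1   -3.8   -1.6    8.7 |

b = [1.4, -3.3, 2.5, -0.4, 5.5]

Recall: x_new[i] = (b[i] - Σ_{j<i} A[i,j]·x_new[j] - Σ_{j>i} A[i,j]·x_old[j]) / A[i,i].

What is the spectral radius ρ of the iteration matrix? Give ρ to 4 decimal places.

Split A = D + L + U, D = diag(-10.3, 7, 5.1, -8.4, 8.7).
T_GS = -(D+L)⁻¹U: row 0 first, T[0,3] = -(-2.5)/(-10.3) = -0.2427; later rows by forward substitution.
  T[0,:] = [+0.0000  +0.3010  -0.3592  -0.2427  -0.0777]
  T[1,:] = [+0.0000  -0.0129  +0.0868  +0.5104  +0.3605]
  T[2,:] = [+0.0000  -0.0710  +0.1183  +0.5278  +0.2452]
  T[3,:] = [+0.0000  -0.0156  +0.0586  +0.3876  +0.0848]
  T[4,:] = [+0.0000  -0.0716  +0.1247  +0.4529  +0.2186]
moduli |λ_i(T)| = 0.5739, 0.1012, 0.1012, 0.0141, 0.0000.
ρ(T) = max|λ| = 0.5739; 0.5739 < 1, so it converges for any x₀.

0.5739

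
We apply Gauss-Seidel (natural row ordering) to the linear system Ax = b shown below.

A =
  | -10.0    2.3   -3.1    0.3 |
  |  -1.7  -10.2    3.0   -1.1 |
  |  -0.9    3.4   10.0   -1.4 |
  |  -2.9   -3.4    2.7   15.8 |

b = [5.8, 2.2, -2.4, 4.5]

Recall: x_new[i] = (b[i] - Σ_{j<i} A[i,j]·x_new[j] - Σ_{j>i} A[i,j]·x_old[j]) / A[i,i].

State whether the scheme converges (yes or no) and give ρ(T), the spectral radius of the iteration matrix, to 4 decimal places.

Write A = D+L+U with D = diag(-10, -10.2, 10, 15.8).
GS T = -(D+L)⁻¹U: row 0 first, T[0,1] = -(2.3)/(-10) = +0.2300; later rows by forward substitution.
  T[0,:] = [+0.0000  +0.2300  -0.3100  +0.0300]
  T[1,:] = [+0.0000  -0.0383  +0.3458  -0.1128]
  T[2,:] = [+0.0000  +0.0337  -0.1455  +0.1811]
  T[3,:] = [+0.0000  +0.0282  +0.0424  -0.0497]
|λ(T)| sorted: 0.1953, 0.1153, 0.0772, 0.0000.
ρ = 0.1953; 0.1953 < 1, so it converges for any x₀.

yes, ρ = 0.1953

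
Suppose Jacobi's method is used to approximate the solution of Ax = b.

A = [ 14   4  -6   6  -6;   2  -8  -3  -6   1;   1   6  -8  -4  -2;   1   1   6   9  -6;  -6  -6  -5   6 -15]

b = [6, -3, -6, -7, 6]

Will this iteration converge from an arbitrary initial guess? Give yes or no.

no

Split A = D + L + U, D = diag(14, -8, -8, 9, -15).
Jacobi: T = -D⁻¹(L+U), T[1,0] = -(2)/(-8) = +0.2500; T[1,1] = 0.
  T[0,:] = [+0.0000  -0.2857  +0.4286  -0.4286  +0.4286]
  T[1,:] = [+0.2500  +0.0000  -0.3750  -0.7500  +0.1250]
  T[2,:] = [+0.1250  +0.7500  +0.0000  -0.5000  -0.2500]
  T[3,:] = [-0.1111  -0.1111  -0.6667  +0.0000  +0.6667]
  T[4,:] = [-0.4000  -0.4000  -0.3333  +0.4000  +0.0000]
moduli |λ_i(T)| = 1.1731, 0.7673, 0.7673, 0.4258, 0.4258.
spectral radius ρ = 1.1731; 1.1731 > 1 ⇒ diverges.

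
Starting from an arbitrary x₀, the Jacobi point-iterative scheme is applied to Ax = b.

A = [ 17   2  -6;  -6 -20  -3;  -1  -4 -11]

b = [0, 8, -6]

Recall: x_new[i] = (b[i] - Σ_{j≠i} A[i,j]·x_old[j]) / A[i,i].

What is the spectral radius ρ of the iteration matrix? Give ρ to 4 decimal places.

Write A = D+L+U with D = diag(17, -20, -11).
T_J = -D⁻¹(L+U): T[2,0] = -(-1)/(-11) = -0.0909; T[2,2] = 0.
  T[0,:] = [+0.0000  -0.1176  +0.3529]
  T[1,:] = [-0.3000  +0.0000  -0.1500]
  T[2,:] = [-0.0909  -0.3636  +0.0000]
moduli |λ_i(T)| = 0.3903, 0.3075, 0.3075.
ρ = 0.3903; 0.3903 < 1, so it converges for any x₀.

0.3903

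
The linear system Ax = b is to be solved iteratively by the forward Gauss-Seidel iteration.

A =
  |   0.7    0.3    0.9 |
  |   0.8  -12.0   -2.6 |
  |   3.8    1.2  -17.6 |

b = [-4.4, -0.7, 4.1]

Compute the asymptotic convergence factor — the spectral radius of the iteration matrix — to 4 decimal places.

Let D = diag(0.7, -12, -17.6); L, U the strict triangles.
T_GS = -(D+L)⁻¹U: row 0 first, T[0,2] = -(0.9)/(0.7) = -1.2857; later rows by forward substitution.
  T[0,:] = [+0.0000  -0.4286  -1.2857]
  T[1,:] = [+0.0000  -0.0286  -0.3024]
  T[2,:] = [+0.0000  -0.0945  -0.2982]
|eigenvalues of T|: 0.3796, 0.0528, 0.0000.
spectral radius ρ = 0.3796; 0.3796 < 1 ⇒ converges.

0.3796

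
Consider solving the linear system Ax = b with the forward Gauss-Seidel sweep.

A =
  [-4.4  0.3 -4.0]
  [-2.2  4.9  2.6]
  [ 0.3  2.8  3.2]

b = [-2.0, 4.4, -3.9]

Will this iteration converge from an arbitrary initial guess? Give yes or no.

yes

Write A = D+L+U with D = diag(-4.4, 4.9, 3.2).
Gauss-Seidel: T = -(D+L)⁻¹U, row 0 first, T[0,1] = -(0.3)/(-4.4) = +0.0682; later rows by forward substitution.
  T[0,:] = [+0.0000 +0.0682 -0.9091]
  T[1,:] = [+0.0000 +0.0306 -0.9388]
  T[2,:] = [+0.0000 -0.0332 +0.9067]
|roots of det(T-λI)|: 0.9409, 0.0036, 0.0000.
ρ(T) = max|λ| = 0.9409; 0.9409 < 1, so it converges for any x₀.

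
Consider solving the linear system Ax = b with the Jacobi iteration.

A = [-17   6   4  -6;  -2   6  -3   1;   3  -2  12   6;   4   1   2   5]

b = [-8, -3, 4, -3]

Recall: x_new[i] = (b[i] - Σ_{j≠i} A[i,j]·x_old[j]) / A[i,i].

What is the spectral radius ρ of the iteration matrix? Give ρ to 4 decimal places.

0.9305

Diagonal D = diag(-17, 6, 12, 5); L, U strict lower/upper.
Jacobi T = -D⁻¹(L+U): T[0,3] = -(-6)/(-17) = -0.3529; T[0,0] = 0.
  T[0,:] = [+0.0000, +0.3529, +0.2353, -0.3529]
  T[1,:] = [+0.3333, +0.0000, +0.5000, -0.1667]
  T[2,:] = [-0.2500, +0.1667, +0.0000, -0.5000]
  T[3,:] = [-0.8000, -0.2000, -0.4000, +0.0000]
|roots of det(T-λI)|: 0.9305, 0.7037, 0.2200, 0.2200.
spectral radius ρ = 0.9305; 0.9305 < 1: convergent.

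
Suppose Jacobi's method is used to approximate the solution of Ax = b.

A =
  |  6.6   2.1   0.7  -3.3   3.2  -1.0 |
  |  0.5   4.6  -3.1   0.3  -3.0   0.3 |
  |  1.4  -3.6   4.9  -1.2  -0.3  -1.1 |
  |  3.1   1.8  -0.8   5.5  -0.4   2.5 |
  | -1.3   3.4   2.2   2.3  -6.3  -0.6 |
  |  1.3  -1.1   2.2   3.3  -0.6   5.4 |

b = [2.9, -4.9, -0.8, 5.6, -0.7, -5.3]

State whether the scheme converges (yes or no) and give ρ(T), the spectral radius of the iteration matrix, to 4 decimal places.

no, ρ = 1.1901

Let D = diag(6.6, 4.6, 4.9, 5.5, -6.3, 5.4); L, U the strict triangles.
Jacobi T = -D⁻¹(L+U): T[5,1] = -(-1.1)/(5.4) = +0.2037; T[5,5] = 0.
  T[0,:] = [+0.0000  -0.3182  -0.1061  +0.5000  -0.4848  +0.1515]
  T[1,:] = [-0.1087  +0.0000  +0.6739  -0.0652  +0.6522  -0.0652]
  T[2,:] = [-0.2857  +0.7347  +0.0000  +0.2449  +0.0612  +0.2245]
  T[3,:] = [-0.5636  -0.3273  +0.1455  +0.0000  +0.0727  -0.4545]
  T[4,:] = [-0.2063  +0.5397  +0.3492  +0.3651  +0.0000  -0.0952]
  T[5,:] = [-0.2407  +0.2037  -0.4074  -0.6111  +0.1111  +0.0000]
eigenvalue magnitudes: 1.1901, 0.8576, 0.5824, 0.5824, 0.3561, 0.1384.
spectral radius ρ = 1.1901; 1.1901 > 1, so it fails to converge.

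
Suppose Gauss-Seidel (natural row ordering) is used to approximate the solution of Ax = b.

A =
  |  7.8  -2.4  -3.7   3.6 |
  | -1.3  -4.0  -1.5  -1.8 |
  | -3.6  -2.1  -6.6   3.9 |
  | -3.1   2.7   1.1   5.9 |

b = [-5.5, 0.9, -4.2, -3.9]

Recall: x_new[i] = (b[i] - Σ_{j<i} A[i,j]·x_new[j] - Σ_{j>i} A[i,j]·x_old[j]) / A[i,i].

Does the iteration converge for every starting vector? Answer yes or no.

yes

Write A = D+L+U with D = diag(7.8, -4, -6.6, 5.9).
GS T = -(D+L)⁻¹U: row 0 first, T[0,1] = -(-2.4)/(7.8) = +0.3077; later rows by forward substitution.
  T[0,:] = [+0.0000 +0.3077 +0.4744 -0.4615]
  T[1,:] = [+0.0000 -0.1000 -0.5292 -0.3000]
  T[2,:] = [+0.0000 -0.1360 -0.0904 +0.9381]
  T[3,:] = [+0.0000 +0.2328 +0.5082 -0.2801]
|roots of det(T-λI)|: 0.9491, 0.3791, 0.0996, 0.0000.
ρ(T) = max|λ| = 0.9491; 0.9491 < 1 ⇒ converges.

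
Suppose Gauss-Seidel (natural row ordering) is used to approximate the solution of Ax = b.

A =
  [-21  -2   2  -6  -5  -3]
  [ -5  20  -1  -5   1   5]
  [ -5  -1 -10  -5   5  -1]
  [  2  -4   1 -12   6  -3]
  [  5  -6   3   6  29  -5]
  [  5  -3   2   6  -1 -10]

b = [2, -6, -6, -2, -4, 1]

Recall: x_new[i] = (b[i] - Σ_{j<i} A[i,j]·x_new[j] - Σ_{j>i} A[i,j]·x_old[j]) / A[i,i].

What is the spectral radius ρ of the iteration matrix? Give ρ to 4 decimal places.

A = D + L + U where D = diag(-21, 20, -10, -12, 29, -10).
GS T = -(D+L)⁻¹U: row 0 first, T[0,3] = -(-6)/(-21) = -0.2857; later rows by forward substitution.
  T[0,:] = [+0.0000, -0.0952, +0.0952, -0.2857, -0.2381, -0.1429]
  T[1,:] = [+0.0000, -0.0238, +0.0738, +0.1786, -0.1095, -0.2857]
  T[2,:] = [+0.0000, +0.0500, -0.0550, -0.3750, +0.6300, +0.0000]
  T[3,:] = [+0.0000, -0.0038, -0.0133, -0.1384, +0.5493, -0.1786]
  T[4,:] = [+0.0000, +0.0071, +0.0073, +0.1536, -0.1604, +0.1749]
  T[5,:] = [+0.0000, -0.0334, +0.0058, -0.3698, +0.3854, -0.1103]
|roots of det(T-λI)|: 0.6947, 0.1788, 0.1788, 0.1412, 0.0327, 0.0000.
ρ(T) = max|λ| = 0.6947; 0.6947 < 1 ⇒ converges.

0.6947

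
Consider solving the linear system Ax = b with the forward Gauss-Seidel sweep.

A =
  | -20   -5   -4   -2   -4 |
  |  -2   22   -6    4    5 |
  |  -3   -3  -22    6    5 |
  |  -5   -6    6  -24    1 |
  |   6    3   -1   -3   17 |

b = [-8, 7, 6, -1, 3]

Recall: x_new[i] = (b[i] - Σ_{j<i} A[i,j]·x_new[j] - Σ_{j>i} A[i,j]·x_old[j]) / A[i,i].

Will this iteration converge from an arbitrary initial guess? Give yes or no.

yes

Write A = D+L+U with D = diag(-20, 22, -22, -24, 17).
Gauss-Seidel: T = -(D+L)⁻¹U, row 0 first, T[0,4] = -(-4)/(-20) = -0.2000; later rows by forward substitution.
  T[0,:] = [+0.0000, -0.2500, -0.2000, -0.1000, -0.2000]
  T[1,:] = [+0.0000, -0.0227, +0.2545, -0.1909, -0.2455]
  T[2,:] = [+0.0000, +0.0372, -0.0074, +0.3124, +0.2880]
  T[3,:] = [+0.0000, +0.0671, -0.0238, +0.1467, +0.2167]
  T[4,:] = [+0.0000, +0.1063, +0.0210, +0.1132, +0.1691]
|eigenvalues of T|: 0.3263, 0.1860, 0.1860, 0.0242, 0.0000.
ρ = 0.3263; 0.3263 < 1 ⇒ converges.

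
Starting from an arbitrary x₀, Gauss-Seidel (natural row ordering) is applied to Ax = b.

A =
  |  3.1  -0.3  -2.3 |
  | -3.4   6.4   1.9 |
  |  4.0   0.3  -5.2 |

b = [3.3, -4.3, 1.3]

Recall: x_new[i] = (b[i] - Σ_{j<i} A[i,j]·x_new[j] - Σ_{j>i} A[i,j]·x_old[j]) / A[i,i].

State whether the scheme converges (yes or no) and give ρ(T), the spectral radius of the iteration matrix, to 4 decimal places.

yes, ρ = 0.5903

Let D = diag(3.1, 6.4, -5.2); L, U the strict triangles.
Gauss-Seidel: T = -(D+L)⁻¹U, row 0 first, T[0,1] = -(-0.3)/(3.1) = +0.0968; later rows by forward substitution.
  T[0,:] = [+0.0000  +0.0968  +0.7419]
  T[1,:] = [+0.0000  +0.0514  +0.0973]
  T[2,:] = [+0.0000  +0.0774  +0.5763]
|eigenvalues of T|: 0.5903, 0.0374, 0.0000.
ρ = 0.5903; 0.5903 < 1 ⇒ converges.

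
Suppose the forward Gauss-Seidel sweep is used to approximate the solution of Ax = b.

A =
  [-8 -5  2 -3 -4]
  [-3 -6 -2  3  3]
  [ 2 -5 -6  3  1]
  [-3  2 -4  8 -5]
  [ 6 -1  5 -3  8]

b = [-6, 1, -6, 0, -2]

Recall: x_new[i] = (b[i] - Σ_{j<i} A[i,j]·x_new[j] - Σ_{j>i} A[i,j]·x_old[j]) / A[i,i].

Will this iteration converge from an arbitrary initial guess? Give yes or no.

Diagonal D = diag(-8, -6, -6, 8, 8); L, U strict lower/upper.
T_GS = -(D+L)⁻¹U: row 0 first, T[0,1] = -(-5)/(-8) = -0.6250; later rows by forward substitution.
  T[0,:] = [+0.0000, -0.6250, +0.2500, -0.3750, -0.5000]
  T[1,:] = [+0.0000, +0.3125, -0.4583, +0.6875, +0.7500]
  T[2,:] = [+0.0000, -0.4688, +0.4653, -0.1979, -0.6250]
  T[3,:] = [+0.0000, -0.5469, +0.4410, -0.4115, -0.0625]
  T[4,:] = [+0.0000, +0.5957, -0.3702, +0.3366, +0.8359]
|eigenvalues of T|: 1.4512, 0.4141, 0.4141, 0.1962, 0.0000.
ρ(T) = max|λ| = 1.4512; 1.4512 > 1, so it fails to converge.

no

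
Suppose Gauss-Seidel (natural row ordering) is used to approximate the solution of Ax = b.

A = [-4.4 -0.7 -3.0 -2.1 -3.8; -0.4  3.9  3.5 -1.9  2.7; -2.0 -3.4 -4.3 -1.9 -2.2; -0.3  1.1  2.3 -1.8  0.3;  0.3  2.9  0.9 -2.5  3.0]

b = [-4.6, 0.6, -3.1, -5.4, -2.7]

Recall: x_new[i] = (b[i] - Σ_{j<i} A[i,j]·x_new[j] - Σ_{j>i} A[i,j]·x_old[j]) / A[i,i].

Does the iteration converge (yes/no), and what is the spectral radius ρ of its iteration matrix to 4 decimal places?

A = D + L + U where D = diag(-4.4, 3.9, -4.3, -1.8, 3).
GS T = -(D+L)⁻¹U: row 0 first, T[0,2] = -(-3)/(-4.4) = -0.6818; later rows by forward substitution.
  T[0,:] = [+0.0000  -0.1591  -0.6818  -0.4773  -0.8636]
  T[1,:] = [+0.0000  -0.0163  -0.9674  +0.4382  -0.7809]
  T[2,:] = [+0.0000  +0.0869  +1.0820  -0.5664  +0.5075]
  T[3,:] = [+0.0000  +0.1276  +0.9050  -0.3764  +0.4819]
  T[4,:] = [+0.0000  +0.1119  +1.4329  -0.5196  +1.0905]
|eigenvalues of T|: 1.4754, 0.2019, 0.2019, 0.0175, 0.0000.
spectral radius ρ = 1.4754; 1.4754 > 1: divergent.

no, ρ = 1.4754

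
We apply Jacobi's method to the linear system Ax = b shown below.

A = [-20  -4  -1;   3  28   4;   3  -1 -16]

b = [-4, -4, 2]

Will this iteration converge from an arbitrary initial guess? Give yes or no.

A = D + L + U where D = diag(-20, 28, -16).
T_J = -D⁻¹(L+U): T[0,2] = -(-1)/(-20) = -0.0500; T[0,0] = 0.
  T[0,:] = [+0.0000, -0.2000, -0.0500]
  T[1,:] = [-0.1071, +0.0000, -0.1429]
  T[2,:] = [+0.1875, -0.0625, +0.0000]
|eigenvalues of T|: 0.2115, 0.1541, 0.1541.
ρ = 0.2115; 0.2115 < 1: convergent.

yes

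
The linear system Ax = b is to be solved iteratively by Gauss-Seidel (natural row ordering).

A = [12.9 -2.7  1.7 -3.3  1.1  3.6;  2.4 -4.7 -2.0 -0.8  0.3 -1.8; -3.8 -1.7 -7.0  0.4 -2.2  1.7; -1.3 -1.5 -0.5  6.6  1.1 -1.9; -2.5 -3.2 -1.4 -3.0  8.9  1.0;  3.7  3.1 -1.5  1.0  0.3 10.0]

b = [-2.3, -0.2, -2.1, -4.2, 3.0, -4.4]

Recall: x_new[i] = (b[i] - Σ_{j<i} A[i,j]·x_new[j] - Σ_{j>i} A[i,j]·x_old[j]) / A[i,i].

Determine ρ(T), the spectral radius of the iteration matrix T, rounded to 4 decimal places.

Diagonal D = diag(12.9, -4.7, -7, 6.6, 8.9, 10); L, U strict lower/upper.
GS T = -(D+L)⁻¹U: row 0 first, T[0,1] = -(-2.7)/(12.9) = +0.2093; later rows by forward substitution.
  T[0,:] = [+0.0000  +0.2093  -0.1318  +0.2558  -0.0853  -0.2791]
  T[1,:] = [+0.0000  +0.1069  -0.4928  -0.0396  +0.0203  -0.5255]
  T[2,:] = [+0.0000  -0.1396  +0.1912  -0.0721  -0.2729  +0.5220]
  T[3,:] = [+0.0000  +0.0549  -0.1235  +0.0359  -0.1995  +0.1530]
  T[4,:] = [+0.0000  +0.0938  -0.2258  +0.0584  -0.1268  -0.2460]
  T[5,:] = [+0.0000  -0.1398  +0.2493  -0.0985  +0.0081  +0.3365]
|roots of det(T-λI)|: 0.8792, 0.2128, 0.1079, 0.1079, 0.0162, 0.0000.
spectral radius ρ = 0.8792; 0.8792 < 1, so it converges for any x₀.

0.8792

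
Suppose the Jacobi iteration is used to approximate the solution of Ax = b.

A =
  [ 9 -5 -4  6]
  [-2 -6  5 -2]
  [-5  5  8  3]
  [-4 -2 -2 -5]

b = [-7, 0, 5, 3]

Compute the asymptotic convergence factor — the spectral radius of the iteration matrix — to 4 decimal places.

Write A = D+L+U with D = diag(9, -6, 8, -5).
Jacobi T = -D⁻¹(L+U): T[2,1] = -(5)/(8) = -0.6250; T[2,2] = 0.
  T[0,:] = [+0.0000 +0.5556 +0.4444 -0.6667]
  T[1,:] = [-0.3333 +0.0000 +0.8333 -0.3333]
  T[2,:] = [+0.6250 -0.6250 +0.0000 -0.3750]
  T[3,:] = [-0.8000 -0.4000 -0.4000 +0.0000]
eigenvalue magnitudes: 1.1955, 0.8299, 0.8299, 0.6701.
ρ = 1.1955; 1.1955 > 1 ⇒ diverges.

1.1955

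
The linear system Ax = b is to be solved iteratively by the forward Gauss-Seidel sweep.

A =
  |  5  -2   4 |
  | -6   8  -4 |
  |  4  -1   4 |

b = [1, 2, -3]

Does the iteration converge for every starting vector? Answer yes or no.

yes

A = D + L + U where D = diag(5, 8, 4).
T_GS = -(D+L)⁻¹U: row 0 first, T[0,1] = -(-2)/(5) = +0.4000; later rows by forward substitution.
  T[0,:] = [+0.0000 +0.4000 -0.8000]
  T[1,:] = [+0.0000 +0.3000 -0.1000]
  T[2,:] = [+0.0000 -0.3250 +0.7750]
|λ(T)| sorted: 0.8357, 0.2393, 0.0000.
spectral radius ρ = 0.8357; 0.8357 < 1: convergent.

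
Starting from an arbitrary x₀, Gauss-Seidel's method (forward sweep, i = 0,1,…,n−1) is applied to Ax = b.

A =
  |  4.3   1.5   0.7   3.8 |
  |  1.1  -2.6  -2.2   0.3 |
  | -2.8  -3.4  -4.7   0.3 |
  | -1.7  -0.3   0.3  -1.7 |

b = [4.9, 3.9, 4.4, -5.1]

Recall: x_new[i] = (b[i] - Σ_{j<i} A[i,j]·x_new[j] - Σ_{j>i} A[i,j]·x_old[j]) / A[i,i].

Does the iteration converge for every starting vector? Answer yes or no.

no

Split A = D + L + U, D = diag(4.3, -2.6, -4.7, -1.7).
GS T = -(D+L)⁻¹U: row 0 first, T[0,3] = -(3.8)/(4.3) = -0.8837; later rows by forward substitution.
  T[0,:] = [+0.0000, -0.3488, -0.1628, -0.8837]
  T[1,:] = [+0.0000, -0.1476, -0.9150, -0.2585]
  T[2,:] = [+0.0000, +0.3146, +0.7589, +0.7773]
  T[3,:] = [+0.0000, +0.4304, +0.4582, +1.0665]
|roots of det(T-λI)|: 1.1624, 0.5452, 0.0297, 0.0000.
ρ = 1.1624; 1.1624 > 1: divergent.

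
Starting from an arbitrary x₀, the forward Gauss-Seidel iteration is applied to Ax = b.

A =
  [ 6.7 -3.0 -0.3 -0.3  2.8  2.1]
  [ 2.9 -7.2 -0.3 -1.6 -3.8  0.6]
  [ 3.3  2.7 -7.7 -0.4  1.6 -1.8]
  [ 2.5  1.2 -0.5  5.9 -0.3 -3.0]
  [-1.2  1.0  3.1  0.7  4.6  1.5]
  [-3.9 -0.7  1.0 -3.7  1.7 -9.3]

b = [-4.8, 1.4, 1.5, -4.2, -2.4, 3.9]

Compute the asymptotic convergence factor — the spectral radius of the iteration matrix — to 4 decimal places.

A = D + L + U where D = diag(6.7, -7.2, -7.7, 5.9, 4.6, -9.3).
GS T = -(D+L)⁻¹U: row 0 first, T[0,5] = -(2.1)/(6.7) = -0.3134; later rows by forward substitution.
  T[0,:] = [+0.0000, +0.4478, +0.0448, +0.0448, -0.4179, -0.3134]
  T[1,:] = [+0.0000, +0.1803, -0.0236, -0.2042, -0.6961, -0.0429]
  T[2,:] = [+0.0000, +0.2551, +0.0109, -0.1044, -0.2154, -0.3831]
  T[3,:] = [+0.0000, -0.2048, -0.0132, +0.0137, +0.3513, +0.6175]
  T[4,:] = [+0.0000, -0.0632, +0.0115, +0.1243, +0.1340, -0.2343]
  T[5,:] = [+0.0000, -0.1040, -0.0085, +0.0026, +0.0892, -0.1950]
moduli |λ_i(T)| = 0.5326, 0.2180, 0.1569, 0.1569, 0.0024, 0.0000.
ρ(T) = max|λ| = 0.5326; 0.5326 < 1 ⇒ converges.

0.5326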